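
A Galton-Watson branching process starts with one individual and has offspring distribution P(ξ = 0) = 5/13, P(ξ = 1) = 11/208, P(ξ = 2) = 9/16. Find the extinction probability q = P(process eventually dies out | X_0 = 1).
q = 80/117

The pgf is f(s) = 5/13 + 11/208·s + 9/16·s². The extinction probability q is the smallest fixed point of f in [0, 1]. Setting s = f(s):
  9/16·s² + (11/208 − 1)·s + 5/13 = 0
  9/16·s² − (5/13 + 9/16)·s + 5/13 = 0
which factors as (s − 1)·(9/16·s − 5/13) = 0, giving roots s = 1 and s = (5/13)/(9/16) = 80/117.
Mean offspring μ = 11/208 + 2·9/16 = 245/208 > 1 (supercritical), so q < 1. The extinction probability is the smaller root: q = (5/13)/(9/16) = 80/117.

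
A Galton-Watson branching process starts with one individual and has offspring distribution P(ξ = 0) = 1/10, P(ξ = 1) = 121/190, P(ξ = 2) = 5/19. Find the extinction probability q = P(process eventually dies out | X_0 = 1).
q = 19/50

The pgf is f(s) = 1/10 + 121/190·s + 5/19·s². The extinction probability q is the smallest fixed point of f in [0, 1]. Setting s = f(s):
  5/19·s² + (121/190 − 1)·s + 1/10 = 0
  5/19·s² − (1/10 + 5/19)·s + 1/10 = 0
which factors as (s − 1)·(5/19·s − 1/10) = 0, giving roots s = 1 and s = (1/10)/(5/19) = 19/50.
Mean offspring μ = 121/190 + 2·5/19 = 221/190 > 1 (supercritical), so q < 1. The extinction probability is the smaller root: q = (1/10)/(5/19) = 19/50.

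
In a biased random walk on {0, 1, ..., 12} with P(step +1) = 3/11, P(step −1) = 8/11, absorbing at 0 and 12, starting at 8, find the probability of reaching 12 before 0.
P(hit 12 before 0) = (1 − (8/3)^8) / (1 − (8/3)^12) = 338337/17115553

Let u_k denote P(reach 12 before 0 | start at k). Boundary: u_0 = 0, u_12 = 1. Recurrence: u_k = 3/11·u_{k+1} + 8/11·u_{k-1} for 1 ≤ k ≤ 11. Try u_k = A + B·r^k with r = q/p = (8/11)/(3/11) = 8/3. Substitution satisfies the recurrence; boundary conditions give:
  u_k = (1 − r^k) / (1 − r^N) = (1 − (8/3)^8) / (1 − (8/3)^12) = 338337/17115553.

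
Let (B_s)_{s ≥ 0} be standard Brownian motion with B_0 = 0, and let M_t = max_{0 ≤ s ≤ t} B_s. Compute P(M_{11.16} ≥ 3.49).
P(M_{11.16} ≥ 3.49) = 2·P(B_{11.16} ≥ 3.49) = 2(1 − Φ(3.49/√11.16)) ≈ 0.2962

By the reflection principle for Brownian motion, P(M_t ≥ a) = 2 · P(B_t ≥ a) for a ≥ 0. Since B_t ~ N(0, t), P(B_t ≥ 3.49) = 1 − Φ(3.49/√t) = 1 − Φ(3.49/√11.16) = 1 − Φ(1.0447). So
  P(M_{11.16} ≥ 3.49) = 2(1 − Φ(1.0447)) ≈ 0.2962.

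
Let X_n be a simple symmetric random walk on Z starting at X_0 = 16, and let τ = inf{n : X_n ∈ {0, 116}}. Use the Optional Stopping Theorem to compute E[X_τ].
E[X_τ] = 16

X_n is a martingale and τ is a bounded-mean stopping time (indeed τ is finite a.s. with bounded expectation since the walk is in a bounded region). By the OST, E[X_τ] = E[X_0] = 16. Equivalently: E[X_τ] = 116 · P(hit 116 first) + 0 · P(hit 0 first) = 116 · (16/116) = 16.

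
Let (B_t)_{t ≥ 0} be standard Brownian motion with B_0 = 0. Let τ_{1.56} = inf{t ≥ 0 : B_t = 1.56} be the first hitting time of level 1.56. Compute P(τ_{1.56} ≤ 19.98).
P(τ_{1.56} ≤ 19.98) = 2(1 − Φ(1.56/√19.98)) = 2(1 − Φ(0.3490)) ≈ 0.7271

By the reflection principle for standard BM, P(τ_b ≤ t) = 2 · P(B_t ≥ b). Since B_t ~ N(0, t), P(B_t ≥ 1.56) = 1 − Φ(1.56/√t) = 1 − Φ(1.56/√19.98) = 1 − Φ(0.3490) ≈ 0.36354. Doubling: P(τ_{1.56} ≤ 19.98) ≈ 2 · 0.36354 = 0.72708 ≈ 0.7271.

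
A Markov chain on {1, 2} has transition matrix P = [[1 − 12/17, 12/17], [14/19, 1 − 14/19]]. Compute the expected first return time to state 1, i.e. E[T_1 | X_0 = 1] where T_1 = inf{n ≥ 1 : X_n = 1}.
E[T_1 | X_0 = 1] = 1/π_1 = 233/119

For an irreducible recurrent Markov chain with stationary distribution π, E[T_i | X_0 = i] = 1/π_i (Kac's formula). Here π_1 = (14/19)/(12/17 + 14/19) = (14/19)/(466/323) = 119/233, so E[T_1 | X_0 = 1] = 1/π_1 = (12/17 + 14/19)/(14/19) = (466/323)/(14/19) = 233/119.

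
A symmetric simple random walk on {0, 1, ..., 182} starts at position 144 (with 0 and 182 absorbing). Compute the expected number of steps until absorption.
E[τ | X_0 = 144] = 5472

Let v_k = E[τ | X_0 = k]. Boundary: v_0 = v_182 = 0. Recurrence: v_k = 1 + (v_{k-1} + v_{k+1})/2 for 1 ≤ k ≤ 181. The particular solution to v_k − (v_{k-1} + v_{k+1})/2 = 1 is v_k = −k^2. Adding homogeneous solution A + B k and matching boundaries gives v_k = k (182 − k). Substituting k = 144: v_144 = 144 · 38 = 5472.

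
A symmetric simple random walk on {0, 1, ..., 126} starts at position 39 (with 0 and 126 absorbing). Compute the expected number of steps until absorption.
E[τ | X_0 = 39] = 3393

Let v_k = E[τ | X_0 = k]. Boundary: v_0 = v_126 = 0. Recurrence: v_k = 1 + (v_{k-1} + v_{k+1})/2 for 1 ≤ k ≤ 125. The particular solution to v_k − (v_{k-1} + v_{k+1})/2 = 1 is v_k = −k^2. Adding homogeneous solution A + B k and matching boundaries gives v_k = k (126 − k). Substituting k = 39: v_39 = 39 · 87 = 3393.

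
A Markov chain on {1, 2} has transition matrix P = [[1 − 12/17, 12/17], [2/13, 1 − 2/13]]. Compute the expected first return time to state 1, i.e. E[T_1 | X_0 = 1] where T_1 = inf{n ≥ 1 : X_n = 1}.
E[T_1 | X_0 = 1] = 1/π_1 = 95/17

For an irreducible recurrent Markov chain with stationary distribution π, E[T_i | X_0 = i] = 1/π_i (Kac's formula). Here π_1 = (2/13)/(12/17 + 2/13) = (2/13)/(190/221) = 17/95, so E[T_1 | X_0 = 1] = 1/π_1 = (12/17 + 2/13)/(2/13) = (190/221)/(2/13) = 95/17.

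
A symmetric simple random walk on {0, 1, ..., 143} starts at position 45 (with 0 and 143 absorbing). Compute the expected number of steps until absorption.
E[τ | X_0 = 45] = 4410

Let v_k = E[τ | X_0 = k]. Boundary: v_0 = v_143 = 0. Recurrence: v_k = 1 + (v_{k-1} + v_{k+1})/2 for 1 ≤ k ≤ 142. The particular solution to v_k − (v_{k-1} + v_{k+1})/2 = 1 is v_k = −k^2. Adding homogeneous solution A + B k and matching boundaries gives v_k = k (143 − k). Substituting k = 45: v_45 = 45 · 98 = 4410.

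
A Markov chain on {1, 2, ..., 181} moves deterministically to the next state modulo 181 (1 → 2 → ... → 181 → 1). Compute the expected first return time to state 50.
E[T_50 | X_0 = 50] = 181

The chain cycles deterministically, so starting at state 50 it returns in exactly 181 steps. Equivalently, the stationary distribution is uniform π_j = 1/181 for every state j, so by Kac's formula E[T_50] = 1/π_50 = 181.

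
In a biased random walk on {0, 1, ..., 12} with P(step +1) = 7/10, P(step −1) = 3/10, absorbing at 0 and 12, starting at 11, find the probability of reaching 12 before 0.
P(hit 12 before 0) = (1 − (3/7)^11) / (1 − (3/7)^12) = 3460011793/3460188940

Let u_k denote P(reach 12 before 0 | start at k). Boundary: u_0 = 0, u_12 = 1. Recurrence: u_k = 7/10·u_{k+1} + 3/10·u_{k-1} for 1 ≤ k ≤ 11. Try u_k = A + B·r^k with r = q/p = (3/10)/(7/10) = 3/7. Substitution satisfies the recurrence; boundary conditions give:
  u_k = (1 − r^k) / (1 − r^N) = (1 − (3/7)^11) / (1 − (3/7)^12) = 3460011793/3460188940.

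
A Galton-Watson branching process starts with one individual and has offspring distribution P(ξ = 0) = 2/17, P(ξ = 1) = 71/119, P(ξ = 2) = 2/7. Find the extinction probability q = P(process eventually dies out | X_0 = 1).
q = 7/17

The pgf is f(s) = 2/17 + 71/119·s + 2/7·s². The extinction probability q is the smallest fixed point of f in [0, 1]. Setting s = f(s):
  2/7·s² + (71/119 − 1)·s + 2/17 = 0
  2/7·s² − (2/17 + 2/7)·s + 2/17 = 0
which factors as (s − 1)·(2/7·s − 2/17) = 0, giving roots s = 1 and s = (2/17)/(2/7) = 7/17.
Mean offspring μ = 71/119 + 2·2/7 = 139/119 > 1 (supercritical), so q < 1. The extinction probability is the smaller root: q = (2/17)/(2/7) = 7/17.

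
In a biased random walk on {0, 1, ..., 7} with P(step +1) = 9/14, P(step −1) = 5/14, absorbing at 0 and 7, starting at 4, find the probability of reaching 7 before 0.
P(hit 7 before 0) = (1 − (5/9)^4) / (1 − (5/9)^7) = 1081836/1176211

Let u_k denote P(reach 7 before 0 | start at k). Boundary: u_0 = 0, u_7 = 1. Recurrence: u_k = 9/14·u_{k+1} + 5/14·u_{k-1} for 1 ≤ k ≤ 6. Try u_k = A + B·r^k with r = q/p = (5/14)/(9/14) = 5/9. Substitution satisfies the recurrence; boundary conditions give:
  u_k = (1 − r^k) / (1 − r^N) = (1 − (5/9)^4) / (1 − (5/9)^7) = 1081836/1176211.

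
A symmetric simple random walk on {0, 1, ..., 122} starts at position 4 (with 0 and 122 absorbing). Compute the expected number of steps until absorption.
E[τ | X_0 = 4] = 472

Let v_k = E[τ | X_0 = k]. Boundary: v_0 = v_122 = 0. Recurrence: v_k = 1 + (v_{k-1} + v_{k+1})/2 for 1 ≤ k ≤ 121. The particular solution to v_k − (v_{k-1} + v_{k+1})/2 = 1 is v_k = −k^2. Adding homogeneous solution A + B k and matching boundaries gives v_k = k (122 − k). Substituting k = 4: v_4 = 4 · 118 = 472.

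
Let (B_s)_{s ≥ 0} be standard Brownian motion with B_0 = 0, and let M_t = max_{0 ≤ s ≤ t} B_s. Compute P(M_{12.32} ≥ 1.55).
P(M_{12.32} ≥ 1.55) = 2·P(B_{12.32} ≥ 1.55) = 2(1 − Φ(1.55/√12.32)) ≈ 0.6588

By the reflection principle for Brownian motion, P(M_t ≥ a) = 2 · P(B_t ≥ a) for a ≥ 0. Since B_t ~ N(0, t), P(B_t ≥ 1.55) = 1 − Φ(1.55/√t) = 1 − Φ(1.55/√12.32) = 1 − Φ(0.4416). So
  P(M_{12.32} ≥ 1.55) = 2(1 − Φ(0.4416)) ≈ 0.6588.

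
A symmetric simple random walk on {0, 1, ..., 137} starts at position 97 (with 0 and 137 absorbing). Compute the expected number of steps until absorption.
E[τ | X_0 = 97] = 3880

Let v_k = E[τ | X_0 = k]. Boundary: v_0 = v_137 = 0. Recurrence: v_k = 1 + (v_{k-1} + v_{k+1})/2 for 1 ≤ k ≤ 136. The particular solution to v_k − (v_{k-1} + v_{k+1})/2 = 1 is v_k = −k^2. Adding homogeneous solution A + B k and matching boundaries gives v_k = k (137 − k). Substituting k = 97: v_97 = 97 · 40 = 3880.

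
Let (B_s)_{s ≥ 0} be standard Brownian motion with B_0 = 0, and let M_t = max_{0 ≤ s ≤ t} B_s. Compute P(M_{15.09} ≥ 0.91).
P(M_{15.09} ≥ 0.91) = 2·P(B_{15.09} ≥ 0.91) = 2(1 − Φ(0.91/√15.09)) ≈ 0.8148

By the reflection principle for Brownian motion, P(M_t ≥ a) = 2 · P(B_t ≥ a) for a ≥ 0. Since B_t ~ N(0, t), P(B_t ≥ 0.91) = 1 − Φ(0.91/√t) = 1 − Φ(0.91/√15.09) = 1 − Φ(0.2343). So
  P(M_{15.09} ≥ 0.91) = 2(1 − Φ(0.2343)) ≈ 0.8148.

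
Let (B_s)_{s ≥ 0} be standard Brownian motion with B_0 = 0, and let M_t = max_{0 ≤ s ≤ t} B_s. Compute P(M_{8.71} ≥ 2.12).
P(M_{8.71} ≥ 2.12) = 2·P(B_{8.71} ≥ 2.12) = 2(1 − Φ(2.12/√8.71)) ≈ 0.4726

By the reflection principle for Brownian motion, P(M_t ≥ a) = 2 · P(B_t ≥ a) for a ≥ 0. Since B_t ~ N(0, t), P(B_t ≥ 2.12) = 1 − Φ(2.12/√t) = 1 − Φ(2.12/√8.71) = 1 − Φ(0.7183). So
  P(M_{8.71} ≥ 2.12) = 2(1 − Φ(0.7183)) ≈ 0.4726.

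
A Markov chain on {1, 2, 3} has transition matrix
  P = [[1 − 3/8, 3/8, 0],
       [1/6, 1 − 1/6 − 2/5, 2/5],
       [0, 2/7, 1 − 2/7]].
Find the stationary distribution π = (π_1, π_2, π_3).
π = (5/32, 45/128, 63/128)

This is a birth-death chain on three states, which satisfies detailed balance: π_1 · P_{12} = π_2 · P_{21} and π_2 · P_{23} = π_3 · P_{32}.
From π_1 · 3/8 = π_2 · 1/6: π_2/π_1 = (3/8)/(1/6) = 9/4.
From π_2 · 2/5 = π_3 · 2/7: π_3/π_2 = (2/5)/(2/7) = 7/5.
Take π_1 proportional to 1; then unnormalized π = (1, 9/4, 63/20). Normalize by dividing by the sum 32/5:
  π = (5/32, 45/128, 63/128).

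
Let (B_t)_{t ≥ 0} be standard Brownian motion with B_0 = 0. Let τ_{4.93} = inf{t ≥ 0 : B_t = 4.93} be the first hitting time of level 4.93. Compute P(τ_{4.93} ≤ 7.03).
P(τ_{4.93} ≤ 7.03) = 2(1 − Φ(4.93/√7.03)) = 2(1 − Φ(1.8594)) ≈ 0.0630

By the reflection principle for standard BM, P(τ_b ≤ t) = 2 · P(B_t ≥ b). Since B_t ~ N(0, t), P(B_t ≥ 4.93) = 1 − Φ(4.93/√t) = 1 − Φ(4.93/√7.03) = 1 − Φ(1.8594) ≈ 0.03149. Doubling: P(τ_{4.93} ≤ 7.03) ≈ 2 · 0.03149 = 0.06298 ≈ 0.0630.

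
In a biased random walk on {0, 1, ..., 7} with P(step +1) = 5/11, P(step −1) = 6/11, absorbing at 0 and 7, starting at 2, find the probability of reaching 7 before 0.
P(hit 7 before 0) = (1 − (6/5)^2) / (1 − (6/5)^7) = 34375/201811

Let u_k denote P(reach 7 before 0 | start at k). Boundary: u_0 = 0, u_7 = 1. Recurrence: u_k = 5/11·u_{k+1} + 6/11·u_{k-1} for 1 ≤ k ≤ 6. Try u_k = A + B·r^k with r = q/p = (6/11)/(5/11) = 6/5. Substitution satisfies the recurrence; boundary conditions give:
  u_k = (1 − r^k) / (1 − r^N) = (1 − (6/5)^2) / (1 − (6/5)^7) = 34375/201811.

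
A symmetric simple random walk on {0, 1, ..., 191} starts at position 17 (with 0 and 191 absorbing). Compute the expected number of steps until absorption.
E[τ | X_0 = 17] = 2958

Let v_k = E[τ | X_0 = k]. Boundary: v_0 = v_191 = 0. Recurrence: v_k = 1 + (v_{k-1} + v_{k+1})/2 for 1 ≤ k ≤ 190. The particular solution to v_k − (v_{k-1} + v_{k+1})/2 = 1 is v_k = −k^2. Adding homogeneous solution A + B k and matching boundaries gives v_k = k (191 − k). Substituting k = 17: v_17 = 17 · 174 = 2958.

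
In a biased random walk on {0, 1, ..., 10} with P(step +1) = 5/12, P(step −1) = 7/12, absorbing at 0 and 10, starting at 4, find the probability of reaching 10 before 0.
P(hit 10 before 0) = (1 − (7/5)^4) / (1 − (7/5)^10) = 1156250/11362901

Let u_k denote P(reach 10 before 0 | start at k). Boundary: u_0 = 0, u_10 = 1. Recurrence: u_k = 5/12·u_{k+1} + 7/12·u_{k-1} for 1 ≤ k ≤ 9. Try u_k = A + B·r^k with r = q/p = (7/12)/(5/12) = 7/5. Substitution satisfies the recurrence; boundary conditions give:
  u_k = (1 − r^k) / (1 − r^N) = (1 − (7/5)^4) / (1 − (7/5)^10) = 1156250/11362901.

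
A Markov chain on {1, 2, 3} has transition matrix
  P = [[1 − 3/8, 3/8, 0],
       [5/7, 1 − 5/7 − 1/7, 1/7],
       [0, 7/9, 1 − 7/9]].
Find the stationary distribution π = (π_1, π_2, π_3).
π = (140/227, 147/454, 27/454)

This is a birth-death chain on three states, which satisfies detailed balance: π_1 · P_{12} = π_2 · P_{21} and π_2 · P_{23} = π_3 · P_{32}.
From π_1 · 3/8 = π_2 · 5/7: π_2/π_1 = (3/8)/(5/7) = 21/40.
From π_2 · 1/7 = π_3 · 7/9: π_3/π_2 = (1/7)/(7/9) = 9/49.
Take π_1 proportional to 1; then unnormalized π = (1, 21/40, 27/280). Normalize by dividing by the sum 227/140:
  π = (140/227, 147/454, 27/454).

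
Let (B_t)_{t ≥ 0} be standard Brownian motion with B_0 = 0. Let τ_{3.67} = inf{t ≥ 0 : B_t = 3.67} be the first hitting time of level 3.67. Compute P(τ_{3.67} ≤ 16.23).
P(τ_{3.67} ≤ 16.23) = 2(1 − Φ(3.67/√16.23)) = 2(1 − Φ(0.9110)) ≈ 0.3623

By the reflection principle for standard BM, P(τ_b ≤ t) = 2 · P(B_t ≥ b). Since B_t ~ N(0, t), P(B_t ≥ 3.67) = 1 − Φ(3.67/√t) = 1 − Φ(3.67/√16.23) = 1 − Φ(0.9110) ≈ 0.18115. Doubling: P(τ_{3.67} ≤ 16.23) ≈ 2 · 0.18115 = 0.36230 ≈ 0.3623.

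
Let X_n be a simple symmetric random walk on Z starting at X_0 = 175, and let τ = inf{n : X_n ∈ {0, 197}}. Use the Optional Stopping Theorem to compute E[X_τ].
E[X_τ] = 175

X_n is a martingale and τ is a bounded-mean stopping time (indeed τ is finite a.s. with bounded expectation since the walk is in a bounded region). By the OST, E[X_τ] = E[X_0] = 175. Equivalently: E[X_τ] = 197 · P(hit 197 first) + 0 · P(hit 0 first) = 197 · (175/197) = 175.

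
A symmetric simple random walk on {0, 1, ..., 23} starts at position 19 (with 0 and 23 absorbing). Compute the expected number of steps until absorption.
E[τ | X_0 = 19] = 76

Let v_k = E[τ | X_0 = k]. Boundary: v_0 = v_23 = 0. Recurrence: v_k = 1 + (v_{k-1} + v_{k+1})/2 for 1 ≤ k ≤ 22. The particular solution to v_k − (v_{k-1} + v_{k+1})/2 = 1 is v_k = −k^2. Adding homogeneous solution A + B k and matching boundaries gives v_k = k (23 − k). Substituting k = 19: v_19 = 19 · 4 = 76.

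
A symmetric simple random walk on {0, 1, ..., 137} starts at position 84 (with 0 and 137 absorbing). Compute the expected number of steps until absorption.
E[τ | X_0 = 84] = 4452

Let v_k = E[τ | X_0 = k]. Boundary: v_0 = v_137 = 0. Recurrence: v_k = 1 + (v_{k-1} + v_{k+1})/2 for 1 ≤ k ≤ 136. The particular solution to v_k − (v_{k-1} + v_{k+1})/2 = 1 is v_k = −k^2. Adding homogeneous solution A + B k and matching boundaries gives v_k = k (137 − k). Substituting k = 84: v_84 = 84 · 53 = 4452.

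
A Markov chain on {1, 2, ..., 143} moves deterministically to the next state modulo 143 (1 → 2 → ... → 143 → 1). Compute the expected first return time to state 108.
E[T_108 | X_0 = 108] = 143

The chain cycles deterministically, so starting at state 108 it returns in exactly 143 steps. Equivalently, the stationary distribution is uniform π_j = 1/143 for every state j, so by Kac's formula E[T_108] = 1/π_108 = 143.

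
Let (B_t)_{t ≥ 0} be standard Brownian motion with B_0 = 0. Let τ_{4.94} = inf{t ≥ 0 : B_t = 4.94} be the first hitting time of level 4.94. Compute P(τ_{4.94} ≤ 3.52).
P(τ_{4.94} ≤ 3.52) = 2(1 − Φ(4.94/√3.52)) = 2(1 − Φ(2.6330)) ≈ 0.0085

By the reflection principle for standard BM, P(τ_b ≤ t) = 2 · P(B_t ≥ b). Since B_t ~ N(0, t), P(B_t ≥ 4.94) = 1 − Φ(4.94/√t) = 1 − Φ(4.94/√3.52) = 1 − Φ(2.6330) ≈ 0.00423. Doubling: P(τ_{4.94} ≤ 3.52) ≈ 2 · 0.00423 = 0.00846 ≈ 0.0085.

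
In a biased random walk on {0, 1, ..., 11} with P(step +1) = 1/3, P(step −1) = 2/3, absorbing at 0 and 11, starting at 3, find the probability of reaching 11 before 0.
P(hit 11 before 0) = (1 − (2)^3) / (1 − (2)^11) = 7/2047

Let u_k denote P(reach 11 before 0 | start at k). Boundary: u_0 = 0, u_11 = 1. Recurrence: u_k = 1/3·u_{k+1} + 2/3·u_{k-1} for 1 ≤ k ≤ 10. Try u_k = A + B·r^k with r = q/p = (2/3)/(1/3) = 2. Substitution satisfies the recurrence; boundary conditions give:
  u_k = (1 − r^k) / (1 − r^N) = (1 − (2)^3) / (1 − (2)^11) = 7/2047.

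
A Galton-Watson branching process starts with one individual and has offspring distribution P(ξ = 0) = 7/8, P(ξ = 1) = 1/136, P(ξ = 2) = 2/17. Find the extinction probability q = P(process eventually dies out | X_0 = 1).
q = 1

Mean offspring μ = 0·7/8 + 1·1/136 + 2·2/17 = 33/136 ≤ 1. For μ ≤ 1 with offspring not concentrated at 1, the Galton-Watson process goes extinct almost surely, so q = 1.
(Algebraic check: The pgf is f(s) = 7/8 + 1/136·s + 2/17·s². The extinction probability q is the smallest fixed point of f in [0, 1]. Setting s = f(s):
  2/17·s² + (1/136 − 1)·s + 7/8 = 0
  2/17·s² − (7/8 + 2/17)·s + 7/8 = 0
which factors as (s − 1)·(2/17·s − 7/8) = 0, giving roots s = 1 and s = (7/8)/(2/17) = 119/16. Since 119/16 ≥ 1, the smallest root in [0, 1] is s = 1.)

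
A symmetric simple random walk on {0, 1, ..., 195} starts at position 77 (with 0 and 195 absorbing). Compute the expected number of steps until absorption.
E[τ | X_0 = 77] = 9086

Let v_k = E[τ | X_0 = k]. Boundary: v_0 = v_195 = 0. Recurrence: v_k = 1 + (v_{k-1} + v_{k+1})/2 for 1 ≤ k ≤ 194. The particular solution to v_k − (v_{k-1} + v_{k+1})/2 = 1 is v_k = −k^2. Adding homogeneous solution A + B k and matching boundaries gives v_k = k (195 − k). Substituting k = 77: v_77 = 77 · 118 = 9086.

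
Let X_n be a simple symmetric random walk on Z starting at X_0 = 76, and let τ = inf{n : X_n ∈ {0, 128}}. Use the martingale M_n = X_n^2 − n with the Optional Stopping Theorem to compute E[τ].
E[τ] = 3952

M_n = X_n^2 − n is a martingale (since E[X_{n+1}^2 | F_n] = X_n^2 + 1). By OST (τ has finite mean in a bounded region), E[M_τ] = E[M_0] = X_0^2 − 0 = 76^2 = 5776. Also E[M_τ] = E[X_τ^2] − E[τ]. The walk exits at 0 or 128, with P(hit 128 first) = 76/128, so E[X_τ^2] = 128^2 · 76/128 + 0 = 9728. Thus E[τ] = E[X_τ^2] − E[M_τ] = 9728 − 5776 = 3952 = 76(128 − 76) = 3952.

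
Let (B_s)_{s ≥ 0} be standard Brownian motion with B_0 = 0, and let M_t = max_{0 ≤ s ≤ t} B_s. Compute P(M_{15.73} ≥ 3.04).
P(M_{15.73} ≥ 3.04) = 2·P(B_{15.73} ≥ 3.04) = 2(1 − Φ(3.04/√15.73)) ≈ 0.4434

By the reflection principle for Brownian motion, P(M_t ≥ a) = 2 · P(B_t ≥ a) for a ≥ 0. Since B_t ~ N(0, t), P(B_t ≥ 3.04) = 1 − Φ(3.04/√t) = 1 − Φ(3.04/√15.73) = 1 − Φ(0.7665). So
  P(M_{15.73} ≥ 3.04) = 2(1 − Φ(0.7665)) ≈ 0.4434.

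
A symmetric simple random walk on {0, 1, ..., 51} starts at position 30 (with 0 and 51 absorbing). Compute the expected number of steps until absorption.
E[τ | X_0 = 30] = 630

Let v_k = E[τ | X_0 = k]. Boundary: v_0 = v_51 = 0. Recurrence: v_k = 1 + (v_{k-1} + v_{k+1})/2 for 1 ≤ k ≤ 50. The particular solution to v_k − (v_{k-1} + v_{k+1})/2 = 1 is v_k = −k^2. Adding homogeneous solution A + B k and matching boundaries gives v_k = k (51 − k). Substituting k = 30: v_30 = 30 · 21 = 630.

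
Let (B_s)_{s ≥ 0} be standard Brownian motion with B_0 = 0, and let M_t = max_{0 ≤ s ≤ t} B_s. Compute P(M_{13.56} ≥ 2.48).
P(M_{13.56} ≥ 2.48) = 2·P(B_{13.56} ≥ 2.48) = 2(1 − Φ(2.48/√13.56)) ≈ 0.5006

By the reflection principle for Brownian motion, P(M_t ≥ a) = 2 · P(B_t ≥ a) for a ≥ 0. Since B_t ~ N(0, t), P(B_t ≥ 2.48) = 1 − Φ(2.48/√t) = 1 − Φ(2.48/√13.56) = 1 − Φ(0.6735). So
  P(M_{13.56} ≥ 2.48) = 2(1 − Φ(0.6735)) ≈ 0.5006.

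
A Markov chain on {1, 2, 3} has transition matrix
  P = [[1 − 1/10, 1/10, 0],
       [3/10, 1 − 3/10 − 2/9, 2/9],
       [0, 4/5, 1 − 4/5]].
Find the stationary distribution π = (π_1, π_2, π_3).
π = (54/77, 18/77, 5/77)

This is a birth-death chain on three states, which satisfies detailed balance: π_1 · P_{12} = π_2 · P_{21} and π_2 · P_{23} = π_3 · P_{32}.
From π_1 · 1/10 = π_2 · 3/10: π_2/π_1 = (1/10)/(3/10) = 1/3.
From π_2 · 2/9 = π_3 · 4/5: π_3/π_2 = (2/9)/(4/5) = 5/18.
Take π_1 proportional to 1; then unnormalized π = (1, 1/3, 5/54). Normalize by dividing by the sum 77/54:
  π = (54/77, 18/77, 5/77).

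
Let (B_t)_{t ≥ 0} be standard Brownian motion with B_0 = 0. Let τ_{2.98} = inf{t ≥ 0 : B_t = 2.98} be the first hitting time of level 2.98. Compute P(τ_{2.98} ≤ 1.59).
P(τ_{2.98} ≤ 1.59) = 2(1 − Φ(2.98/√1.59)) = 2(1 − Φ(2.3633)) ≈ 0.0181

By the reflection principle for standard BM, P(τ_b ≤ t) = 2 · P(B_t ≥ b). Since B_t ~ N(0, t), P(B_t ≥ 2.98) = 1 − Φ(2.98/√t) = 1 − Φ(2.98/√1.59) = 1 − Φ(2.3633) ≈ 0.00906. Doubling: P(τ_{2.98} ≤ 1.59) ≈ 2 · 0.00906 = 0.01812 ≈ 0.0181.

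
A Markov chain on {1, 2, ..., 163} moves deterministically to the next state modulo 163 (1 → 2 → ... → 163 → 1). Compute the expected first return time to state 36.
E[T_36 | X_0 = 36] = 163

The chain cycles deterministically, so starting at state 36 it returns in exactly 163 steps. Equivalently, the stationary distribution is uniform π_j = 1/163 for every state j, so by Kac's formula E[T_36] = 1/π_36 = 163.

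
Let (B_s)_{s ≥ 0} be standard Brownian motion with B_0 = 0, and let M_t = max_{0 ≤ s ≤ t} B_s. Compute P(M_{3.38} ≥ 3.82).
P(M_{3.38} ≥ 3.82) = 2·P(B_{3.38} ≥ 3.82) = 2(1 − Φ(3.82/√3.38)) ≈ 0.0377

By the reflection principle for Brownian motion, P(M_t ≥ a) = 2 · P(B_t ≥ a) for a ≥ 0. Since B_t ~ N(0, t), P(B_t ≥ 3.82) = 1 − Φ(3.82/√t) = 1 − Φ(3.82/√3.38) = 1 − Φ(2.0778). So
  P(M_{3.38} ≥ 3.82) = 2(1 − Φ(2.0778)) ≈ 0.0377.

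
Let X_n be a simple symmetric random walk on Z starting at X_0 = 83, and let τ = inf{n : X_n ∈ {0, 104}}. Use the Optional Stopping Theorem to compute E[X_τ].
E[X_τ] = 83

X_n is a martingale and τ is a bounded-mean stopping time (indeed τ is finite a.s. with bounded expectation since the walk is in a bounded region). By the OST, E[X_τ] = E[X_0] = 83. Equivalently: E[X_τ] = 104 · P(hit 104 first) + 0 · P(hit 0 first) = 104 · (83/104) = 83.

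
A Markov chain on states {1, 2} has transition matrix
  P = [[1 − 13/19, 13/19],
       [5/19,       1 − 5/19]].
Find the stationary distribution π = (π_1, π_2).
π_1 = 5/18, π_2 = 13/18

Solve πP = π with π_1 + π_2 = 1. From πP = π: π_1 · (1 − 13/19) + π_2 · 5/19 = π_1 ⇒ π_2 · 5/19 = π_1 · 13/19 ⇒ π_2/π_1 = (13/19)/(5/19) = 13/5. Together with π_1 + π_2 = 1:
  π_1 = (5/19)/(13/19 + 5/19) = (5/19)/(18/19) = 5/18,
  π_2 = (13/19)/(13/19 + 5/19) = (13/19)/(18/19) = 13/18.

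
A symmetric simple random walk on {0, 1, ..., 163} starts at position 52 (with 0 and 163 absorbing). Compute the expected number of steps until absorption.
E[τ | X_0 = 52] = 5772

Let v_k = E[τ | X_0 = k]. Boundary: v_0 = v_163 = 0. Recurrence: v_k = 1 + (v_{k-1} + v_{k+1})/2 for 1 ≤ k ≤ 162. The particular solution to v_k − (v_{k-1} + v_{k+1})/2 = 1 is v_k = −k^2. Adding homogeneous solution A + B k and matching boundaries gives v_k = k (163 − k). Substituting k = 52: v_52 = 52 · 111 = 5772.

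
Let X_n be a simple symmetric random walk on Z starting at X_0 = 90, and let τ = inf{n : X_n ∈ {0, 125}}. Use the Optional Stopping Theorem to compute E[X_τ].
E[X_τ] = 90

X_n is a martingale and τ is a bounded-mean stopping time (indeed τ is finite a.s. with bounded expectation since the walk is in a bounded region). By the OST, E[X_τ] = E[X_0] = 90. Equivalently: E[X_τ] = 125 · P(hit 125 first) + 0 · P(hit 0 first) = 125 · (90/125) = 90.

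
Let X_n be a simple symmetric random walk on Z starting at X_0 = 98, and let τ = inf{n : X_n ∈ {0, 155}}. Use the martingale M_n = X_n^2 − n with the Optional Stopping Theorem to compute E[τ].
E[τ] = 5586

M_n = X_n^2 − n is a martingale (since E[X_{n+1}^2 | F_n] = X_n^2 + 1). By OST (τ has finite mean in a bounded region), E[M_τ] = E[M_0] = X_0^2 − 0 = 98^2 = 9604. Also E[M_τ] = E[X_τ^2] − E[τ]. The walk exits at 0 or 155, with P(hit 155 first) = 98/155, so E[X_τ^2] = 155^2 · 98/155 + 0 = 15190. Thus E[τ] = E[X_τ^2] − E[M_τ] = 15190 − 9604 = 5586 = 98(155 − 98) = 5586.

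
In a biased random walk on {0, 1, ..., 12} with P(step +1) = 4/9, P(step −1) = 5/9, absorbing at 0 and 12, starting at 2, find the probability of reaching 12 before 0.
P(hit 12 before 0) = (1 − (5/4)^2) / (1 − (5/4)^12) = 1048576/25262601

Let u_k denote P(reach 12 before 0 | start at k). Boundary: u_0 = 0, u_12 = 1. Recurrence: u_k = 4/9·u_{k+1} + 5/9·u_{k-1} for 1 ≤ k ≤ 11. Try u_k = A + B·r^k with r = q/p = (5/9)/(4/9) = 5/4. Substitution satisfies the recurrence; boundary conditions give:
  u_k = (1 − r^k) / (1 − r^N) = (1 − (5/4)^2) / (1 − (5/4)^12) = 1048576/25262601.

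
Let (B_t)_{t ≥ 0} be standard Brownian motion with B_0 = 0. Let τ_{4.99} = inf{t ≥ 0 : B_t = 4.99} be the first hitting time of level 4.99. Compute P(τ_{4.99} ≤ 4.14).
P(τ_{4.99} ≤ 4.14) = 2(1 − Φ(4.99/√4.14)) = 2(1 − Φ(2.4525)) ≈ 0.0142

By the reflection principle for standard BM, P(τ_b ≤ t) = 2 · P(B_t ≥ b). Since B_t ~ N(0, t), P(B_t ≥ 4.99) = 1 − Φ(4.99/√t) = 1 − Φ(4.99/√4.14) = 1 − Φ(2.4525) ≈ 0.00709. Doubling: P(τ_{4.99} ≤ 4.14) ≈ 2 · 0.00709 = 0.01418 ≈ 0.0142.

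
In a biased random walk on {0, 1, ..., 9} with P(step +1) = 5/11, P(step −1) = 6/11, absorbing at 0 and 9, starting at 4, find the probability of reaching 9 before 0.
P(hit 9 before 0) = (1 − (6/5)^4) / (1 − (6/5)^9) = 2096875/8124571

Let u_k denote P(reach 9 before 0 | start at k). Boundary: u_0 = 0, u_9 = 1. Recurrence: u_k = 5/11·u_{k+1} + 6/11·u_{k-1} for 1 ≤ k ≤ 8. Try u_k = A + B·r^k with r = q/p = (6/11)/(5/11) = 6/5. Substitution satisfies the recurrence; boundary conditions give:
  u_k = (1 − r^k) / (1 − r^N) = (1 − (6/5)^4) / (1 − (6/5)^9) = 2096875/8124571.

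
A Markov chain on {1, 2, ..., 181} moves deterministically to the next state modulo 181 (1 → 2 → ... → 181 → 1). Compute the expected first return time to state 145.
E[T_145 | X_0 = 145] = 181

The chain cycles deterministically, so starting at state 145 it returns in exactly 181 steps. Equivalently, the stationary distribution is uniform π_j = 1/181 for every state j, so by Kac's formula E[T_145] = 1/π_145 = 181.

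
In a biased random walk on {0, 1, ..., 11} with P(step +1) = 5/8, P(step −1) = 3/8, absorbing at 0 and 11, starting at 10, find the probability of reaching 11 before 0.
P(hit 11 before 0) = (1 − (3/5)^10) / (1 − (3/5)^11) = 24266440/24325489

Let u_k denote P(reach 11 before 0 | start at k). Boundary: u_0 = 0, u_11 = 1. Recurrence: u_k = 5/8·u_{k+1} + 3/8·u_{k-1} for 1 ≤ k ≤ 10. Try u_k = A + B·r^k with r = q/p = (3/8)/(5/8) = 3/5. Substitution satisfies the recurrence; boundary conditions give:
  u_k = (1 − r^k) / (1 − r^N) = (1 − (3/5)^10) / (1 − (3/5)^11) = 24266440/24325489.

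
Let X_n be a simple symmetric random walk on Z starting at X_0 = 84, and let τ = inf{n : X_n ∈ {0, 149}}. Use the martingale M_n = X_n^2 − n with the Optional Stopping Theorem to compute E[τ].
E[τ] = 5460

M_n = X_n^2 − n is a martingale (since E[X_{n+1}^2 | F_n] = X_n^2 + 1). By OST (τ has finite mean in a bounded region), E[M_τ] = E[M_0] = X_0^2 − 0 = 84^2 = 7056. Also E[M_τ] = E[X_τ^2] − E[τ]. The walk exits at 0 or 149, with P(hit 149 first) = 84/149, so E[X_τ^2] = 149^2 · 84/149 + 0 = 12516. Thus E[τ] = E[X_τ^2] − E[M_τ] = 12516 − 7056 = 5460 = 84(149 − 84) = 5460.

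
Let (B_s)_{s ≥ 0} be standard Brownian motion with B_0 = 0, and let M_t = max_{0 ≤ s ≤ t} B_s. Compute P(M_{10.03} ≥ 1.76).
P(M_{10.03} ≥ 1.76) = 2·P(B_{10.03} ≥ 1.76) = 2(1 − Φ(1.76/√10.03)) ≈ 0.5784

By the reflection principle for Brownian motion, P(M_t ≥ a) = 2 · P(B_t ≥ a) for a ≥ 0. Since B_t ~ N(0, t), P(B_t ≥ 1.76) = 1 − Φ(1.76/√t) = 1 − Φ(1.76/√10.03) = 1 − Φ(0.5557). So
  P(M_{10.03} ≥ 1.76) = 2(1 − Φ(0.5557)) ≈ 0.5784.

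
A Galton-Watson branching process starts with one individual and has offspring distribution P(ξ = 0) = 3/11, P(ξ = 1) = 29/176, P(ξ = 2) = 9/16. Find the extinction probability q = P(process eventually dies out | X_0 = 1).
q = 16/33

The pgf is f(s) = 3/11 + 29/176·s + 9/16·s². The extinction probability q is the smallest fixed point of f in [0, 1]. Setting s = f(s):
  9/16·s² + (29/176 − 1)·s + 3/11 = 0
  9/16·s² − (3/11 + 9/16)·s + 3/11 = 0
which factors as (s − 1)·(9/16·s − 3/11) = 0, giving roots s = 1 and s = (3/11)/(9/16) = 16/33.
Mean offspring μ = 29/176 + 2·9/16 = 227/176 > 1 (supercritical), so q < 1. The extinction probability is the smaller root: q = (3/11)/(9/16) = 16/33.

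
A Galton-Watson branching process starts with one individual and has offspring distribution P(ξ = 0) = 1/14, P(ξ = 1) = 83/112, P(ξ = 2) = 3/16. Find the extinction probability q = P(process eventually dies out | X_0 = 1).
q = 8/21

The pgf is f(s) = 1/14 + 83/112·s + 3/16·s². The extinction probability q is the smallest fixed point of f in [0, 1]. Setting s = f(s):
  3/16·s² + (83/112 − 1)·s + 1/14 = 0
  3/16·s² − (1/14 + 3/16)·s + 1/14 = 0
which factors as (s − 1)·(3/16·s − 1/14) = 0, giving roots s = 1 and s = (1/14)/(3/16) = 8/21.
Mean offspring μ = 83/112 + 2·3/16 = 125/112 > 1 (supercritical), so q < 1. The extinction probability is the smaller root: q = (1/14)/(3/16) = 8/21.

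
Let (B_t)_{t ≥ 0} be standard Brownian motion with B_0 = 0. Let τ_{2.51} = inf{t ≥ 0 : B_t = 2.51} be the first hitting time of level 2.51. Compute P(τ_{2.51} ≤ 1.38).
P(τ_{2.51} ≤ 1.38) = 2(1 − Φ(2.51/√1.38)) = 2(1 − Φ(2.1367)) ≈ 0.0326

By the reflection principle for standard BM, P(τ_b ≤ t) = 2 · P(B_t ≥ b). Since B_t ~ N(0, t), P(B_t ≥ 2.51) = 1 − Φ(2.51/√t) = 1 − Φ(2.51/√1.38) = 1 − Φ(2.1367) ≈ 0.01631. Doubling: P(τ_{2.51} ≤ 1.38) ≈ 2 · 0.01631 = 0.03262 ≈ 0.0326.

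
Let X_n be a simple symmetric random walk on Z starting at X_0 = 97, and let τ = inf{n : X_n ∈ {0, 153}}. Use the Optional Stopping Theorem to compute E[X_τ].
E[X_τ] = 97

X_n is a martingale and τ is a bounded-mean stopping time (indeed τ is finite a.s. with bounded expectation since the walk is in a bounded region). By the OST, E[X_τ] = E[X_0] = 97. Equivalently: E[X_τ] = 153 · P(hit 153 first) + 0 · P(hit 0 first) = 153 · (97/153) = 97.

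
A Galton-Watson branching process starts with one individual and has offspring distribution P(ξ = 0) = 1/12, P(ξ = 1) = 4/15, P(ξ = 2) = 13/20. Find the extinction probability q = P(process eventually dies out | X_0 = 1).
q = 5/39

The pgf is f(s) = 1/12 + 4/15·s + 13/20·s². The extinction probability q is the smallest fixed point of f in [0, 1]. Setting s = f(s):
  13/20·s² + (4/15 − 1)·s + 1/12 = 0
  13/20·s² − (1/12 + 13/20)·s + 1/12 = 0
which factors as (s − 1)·(13/20·s − 1/12) = 0, giving roots s = 1 and s = (1/12)/(13/20) = 5/39.
Mean offspring μ = 4/15 + 2·13/20 = 47/30 > 1 (supercritical), so q < 1. The extinction probability is the smaller root: q = (1/12)/(13/20) = 5/39.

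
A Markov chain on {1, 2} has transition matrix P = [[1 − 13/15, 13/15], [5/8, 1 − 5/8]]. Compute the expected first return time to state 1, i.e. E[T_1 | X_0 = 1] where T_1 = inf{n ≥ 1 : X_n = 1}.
E[T_1 | X_0 = 1] = 1/π_1 = 179/75

For an irreducible recurrent Markov chain with stationary distribution π, E[T_i | X_0 = i] = 1/π_i (Kac's formula). Here π_1 = (5/8)/(13/15 + 5/8) = (5/8)/(179/120) = 75/179, so E[T_1 | X_0 = 1] = 1/π_1 = (13/15 + 5/8)/(5/8) = (179/120)/(5/8) = 179/75.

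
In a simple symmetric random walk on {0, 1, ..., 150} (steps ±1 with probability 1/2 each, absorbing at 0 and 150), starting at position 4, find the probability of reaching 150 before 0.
P(hit 150 before 0) = 4/150 = 2/75

Let u_k = P(hit 150 before 0 | start at k). Then u_0 = 0, u_150 = 1, and u_k = u_{k-1}/2 + u_{k+1}/2 for 1 ≤ k ≤ 149. This harmonic recurrence is solved by u_k = k/150, giving u_4 = 4/150 = 2/75.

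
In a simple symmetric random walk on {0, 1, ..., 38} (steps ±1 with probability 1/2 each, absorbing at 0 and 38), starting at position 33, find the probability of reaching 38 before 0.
P(hit 38 before 0) = 33/38

Let u_k = P(hit 38 before 0 | start at k). Then u_0 = 0, u_38 = 1, and u_k = u_{k-1}/2 + u_{k+1}/2 for 1 ≤ k ≤ 37. This harmonic recurrence is solved by u_k = k/38, giving u_33 = 33/38.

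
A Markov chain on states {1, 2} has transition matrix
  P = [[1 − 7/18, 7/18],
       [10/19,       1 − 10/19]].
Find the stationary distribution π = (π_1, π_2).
π_1 = 180/313, π_2 = 133/313

Solve πP = π with π_1 + π_2 = 1. From πP = π: π_1 · (1 − 7/18) + π_2 · 10/19 = π_1 ⇒ π_2 · 10/19 = π_1 · 7/18 ⇒ π_2/π_1 = (7/18)/(10/19) = 133/180. Together with π_1 + π_2 = 1:
  π_1 = (10/19)/(7/18 + 10/19) = (10/19)/(313/342) = 180/313,
  π_2 = (7/18)/(7/18 + 10/19) = (7/18)/(313/342) = 133/313.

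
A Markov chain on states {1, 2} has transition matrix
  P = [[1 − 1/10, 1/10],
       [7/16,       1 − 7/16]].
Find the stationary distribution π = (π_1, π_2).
π_1 = 35/43, π_2 = 8/43

Solve πP = π with π_1 + π_2 = 1. From πP = π: π_1 · (1 − 1/10) + π_2 · 7/16 = π_1 ⇒ π_2 · 7/16 = π_1 · 1/10 ⇒ π_2/π_1 = (1/10)/(7/16) = 8/35. Together with π_1 + π_2 = 1:
  π_1 = (7/16)/(1/10 + 7/16) = (7/16)/(43/80) = 35/43,
  π_2 = (1/10)/(1/10 + 7/16) = (1/10)/(43/80) = 8/43.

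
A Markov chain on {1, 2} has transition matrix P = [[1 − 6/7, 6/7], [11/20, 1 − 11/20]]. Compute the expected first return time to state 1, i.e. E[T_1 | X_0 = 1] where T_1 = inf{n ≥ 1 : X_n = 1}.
E[T_1 | X_0 = 1] = 1/π_1 = 197/77

For an irreducible recurrent Markov chain with stationary distribution π, E[T_i | X_0 = i] = 1/π_i (Kac's formula). Here π_1 = (11/20)/(6/7 + 11/20) = (11/20)/(197/140) = 77/197, so E[T_1 | X_0 = 1] = 1/π_1 = (6/7 + 11/20)/(11/20) = (197/140)/(11/20) = 197/77.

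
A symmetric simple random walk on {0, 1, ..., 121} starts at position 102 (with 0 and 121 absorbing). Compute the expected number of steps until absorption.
E[τ | X_0 = 102] = 1938

Let v_k = E[τ | X_0 = k]. Boundary: v_0 = v_121 = 0. Recurrence: v_k = 1 + (v_{k-1} + v_{k+1})/2 for 1 ≤ k ≤ 120. The particular solution to v_k − (v_{k-1} + v_{k+1})/2 = 1 is v_k = −k^2. Adding homogeneous solution A + B k and matching boundaries gives v_k = k (121 − k). Substituting k = 102: v_102 = 102 · 19 = 1938.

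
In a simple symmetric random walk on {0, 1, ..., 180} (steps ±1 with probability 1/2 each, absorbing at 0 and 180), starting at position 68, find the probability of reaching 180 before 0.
P(hit 180 before 0) = 68/180 = 17/45

Let u_k = P(hit 180 before 0 | start at k). Then u_0 = 0, u_180 = 1, and u_k = u_{k-1}/2 + u_{k+1}/2 for 1 ≤ k ≤ 179. This harmonic recurrence is solved by u_k = k/180, giving u_68 = 68/180 = 17/45.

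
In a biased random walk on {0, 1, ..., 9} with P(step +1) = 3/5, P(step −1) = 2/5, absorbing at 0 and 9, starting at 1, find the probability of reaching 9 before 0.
P(hit 9 before 0) = (1 − (2/3)^1) / (1 − (2/3)^9) = 6561/19171

Let u_k denote P(reach 9 before 0 | start at k). Boundary: u_0 = 0, u_9 = 1. Recurrence: u_k = 3/5·u_{k+1} + 2/5·u_{k-1} for 1 ≤ k ≤ 8. Try u_k = A + B·r^k with r = q/p = (2/5)/(3/5) = 2/3. Substitution satisfies the recurrence; boundary conditions give:
  u_k = (1 − r^k) / (1 − r^N) = (1 − (2/3)^1) / (1 − (2/3)^9) = 6561/19171.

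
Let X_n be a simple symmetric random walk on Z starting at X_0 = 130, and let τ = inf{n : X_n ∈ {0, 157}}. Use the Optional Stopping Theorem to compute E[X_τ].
E[X_τ] = 130

X_n is a martingale and τ is a bounded-mean stopping time (indeed τ is finite a.s. with bounded expectation since the walk is in a bounded region). By the OST, E[X_τ] = E[X_0] = 130. Equivalently: E[X_τ] = 157 · P(hit 157 first) + 0 · P(hit 0 first) = 157 · (130/157) = 130.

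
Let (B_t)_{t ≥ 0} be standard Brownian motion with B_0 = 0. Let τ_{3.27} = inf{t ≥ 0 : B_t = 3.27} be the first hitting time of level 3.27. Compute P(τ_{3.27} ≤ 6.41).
P(τ_{3.27} ≤ 6.41) = 2(1 − Φ(3.27/√6.41)) = 2(1 − Φ(1.2916)) ≈ 0.1965

By the reflection principle for standard BM, P(τ_b ≤ t) = 2 · P(B_t ≥ b). Since B_t ~ N(0, t), P(B_t ≥ 3.27) = 1 − Φ(3.27/√t) = 1 − Φ(3.27/√6.41) = 1 − Φ(1.2916) ≈ 0.09825. Doubling: P(τ_{3.27} ≤ 6.41) ≈ 2 · 0.09825 = 0.19650 ≈ 0.1965.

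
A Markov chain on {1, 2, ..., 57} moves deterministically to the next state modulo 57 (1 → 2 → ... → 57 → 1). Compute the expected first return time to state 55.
E[T_55 | X_0 = 55] = 57

The chain cycles deterministically, so starting at state 55 it returns in exactly 57 steps. Equivalently, the stationary distribution is uniform π_j = 1/57 for every state j, so by Kac's formula E[T_55] = 1/π_55 = 57.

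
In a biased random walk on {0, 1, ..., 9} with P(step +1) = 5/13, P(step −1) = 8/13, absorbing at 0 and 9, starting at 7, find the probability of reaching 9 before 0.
P(hit 9 before 0) = (1 − (8/5)^7) / (1 − (8/5)^9) = 16825225/44088201

Let u_k denote P(reach 9 before 0 | start at k). Boundary: u_0 = 0, u_9 = 1. Recurrence: u_k = 5/13·u_{k+1} + 8/13·u_{k-1} for 1 ≤ k ≤ 8. Try u_k = A + B·r^k with r = q/p = (8/13)/(5/13) = 8/5. Substitution satisfies the recurrence; boundary conditions give:
  u_k = (1 − r^k) / (1 − r^N) = (1 − (8/5)^7) / (1 − (8/5)^9) = 16825225/44088201.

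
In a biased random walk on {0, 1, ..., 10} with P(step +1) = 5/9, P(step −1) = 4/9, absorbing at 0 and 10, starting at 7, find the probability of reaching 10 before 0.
P(hit 10 before 0) = (1 − (4/5)^7) / (1 − (4/5)^10) = 7717625/8717049

Let u_k denote P(reach 10 before 0 | start at k). Boundary: u_0 = 0, u_10 = 1. Recurrence: u_k = 5/9·u_{k+1} + 4/9·u_{k-1} for 1 ≤ k ≤ 9. Try u_k = A + B·r^k with r = q/p = (4/9)/(5/9) = 4/5. Substitution satisfies the recurrence; boundary conditions give:
  u_k = (1 − r^k) / (1 − r^N) = (1 − (4/5)^7) / (1 − (4/5)^10) = 7717625/8717049.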